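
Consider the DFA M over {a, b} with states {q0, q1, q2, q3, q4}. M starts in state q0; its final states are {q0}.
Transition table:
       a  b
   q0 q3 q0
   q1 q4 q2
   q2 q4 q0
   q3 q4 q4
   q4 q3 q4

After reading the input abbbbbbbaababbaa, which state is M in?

q0 --a--> q3
q3 --b--> q4
q4 --b--> q4
q4 --b--> q4
q4 --b--> q4
q4 --b--> q4
q4 --b--> q4
q4 --b--> q4
q4 --a--> q3
q3 --a--> q4
q4 --b--> q4
q4 --a--> q3
q3 --b--> q4
q4 --b--> q4
q4 --a--> q3
q3 --a--> q4

q4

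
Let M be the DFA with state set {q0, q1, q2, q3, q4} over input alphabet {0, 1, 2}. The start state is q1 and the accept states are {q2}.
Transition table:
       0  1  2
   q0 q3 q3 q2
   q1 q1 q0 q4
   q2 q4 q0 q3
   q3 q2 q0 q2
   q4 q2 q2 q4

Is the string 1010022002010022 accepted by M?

q1 --1--> q0
q0 --0--> q3
q3 --1--> q0
q0 --0--> q3
q3 --0--> q2
q2 --2--> q3
q3 --2--> q2
q2 --0--> q4
q4 --0--> q2
q2 --2--> q3
q3 --0--> q2
q2 --1--> q0
q0 --0--> q3
q3 --0--> q2
q2 --2--> q3
q3 --2--> q2
End in state q2, which is an accepting state.

accepted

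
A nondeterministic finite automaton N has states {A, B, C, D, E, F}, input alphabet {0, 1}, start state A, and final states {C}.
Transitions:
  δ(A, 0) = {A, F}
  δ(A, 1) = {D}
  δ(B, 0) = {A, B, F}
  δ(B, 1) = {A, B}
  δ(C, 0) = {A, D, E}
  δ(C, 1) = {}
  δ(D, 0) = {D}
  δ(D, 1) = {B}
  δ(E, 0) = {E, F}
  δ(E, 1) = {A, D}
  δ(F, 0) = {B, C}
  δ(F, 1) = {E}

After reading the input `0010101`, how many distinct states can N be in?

Start: {A}
read 0: {A, F}
read 0: {A, B, C, F}
read 1: {A, B, D, E}
read 0: {A, B, D, E, F}
read 1: {A, B, D, E}
read 0: {A, B, D, E, F}
read 1: {A, B, D, E}
Final reachable set {A, B, D, E} has 4 states.

4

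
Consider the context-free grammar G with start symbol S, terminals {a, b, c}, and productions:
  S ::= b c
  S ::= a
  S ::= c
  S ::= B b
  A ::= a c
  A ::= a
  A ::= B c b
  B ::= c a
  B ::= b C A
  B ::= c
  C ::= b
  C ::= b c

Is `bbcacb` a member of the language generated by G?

yes

S ⇒ Bb ⇒ bCAb ⇒ bbcAb ⇒ bbcacb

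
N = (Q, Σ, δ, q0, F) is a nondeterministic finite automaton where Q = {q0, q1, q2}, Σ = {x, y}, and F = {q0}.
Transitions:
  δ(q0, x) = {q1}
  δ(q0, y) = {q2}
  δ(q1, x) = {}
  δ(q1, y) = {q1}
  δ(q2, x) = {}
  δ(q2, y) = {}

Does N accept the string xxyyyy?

rejected

Start: {q0}
read x: {q1}
read x: {}
The reachable set is empty and stays empty for the remaining 4 symbols.
Reachable ∩ accepting = {} — empty.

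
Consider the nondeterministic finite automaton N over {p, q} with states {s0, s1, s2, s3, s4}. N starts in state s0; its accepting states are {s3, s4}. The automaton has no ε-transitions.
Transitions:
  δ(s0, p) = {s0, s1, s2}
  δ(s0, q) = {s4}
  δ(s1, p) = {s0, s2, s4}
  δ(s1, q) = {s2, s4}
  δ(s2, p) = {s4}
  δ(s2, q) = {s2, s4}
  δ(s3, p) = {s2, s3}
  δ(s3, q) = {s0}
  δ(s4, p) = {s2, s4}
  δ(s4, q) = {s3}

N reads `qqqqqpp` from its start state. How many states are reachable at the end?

3

Start: {s0}
read q: {s4}
read q: {s3}
read q: {s0}
read q: {s4}
read q: {s3}
read p: {s2, s3}
read p: {s2, s3, s4}
Final reachable set {s2, s3, s4} has 3 states.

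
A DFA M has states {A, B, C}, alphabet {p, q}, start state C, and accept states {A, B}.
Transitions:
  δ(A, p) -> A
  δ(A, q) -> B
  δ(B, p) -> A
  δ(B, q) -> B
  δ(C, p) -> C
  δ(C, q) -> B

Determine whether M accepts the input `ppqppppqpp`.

accepted

C --p--> C
C --p--> C
C --q--> B
B --p--> A
A --p--> A
A --p--> A
A --p--> A
A --q--> B
B --p--> A
A --p--> A
End in state A, which is an accepting state.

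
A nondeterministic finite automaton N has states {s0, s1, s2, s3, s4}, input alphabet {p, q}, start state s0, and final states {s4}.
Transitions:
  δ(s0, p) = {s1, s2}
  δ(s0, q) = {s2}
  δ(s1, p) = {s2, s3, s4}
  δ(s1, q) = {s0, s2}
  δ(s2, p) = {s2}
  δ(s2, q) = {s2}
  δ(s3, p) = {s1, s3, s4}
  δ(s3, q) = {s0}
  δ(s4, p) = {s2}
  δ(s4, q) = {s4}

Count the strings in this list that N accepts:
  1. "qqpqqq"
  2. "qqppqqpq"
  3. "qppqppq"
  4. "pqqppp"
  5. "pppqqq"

"qqpqqq": rejected
"qqppqqpq": rejected
"qppqppq": rejected
"pqqppp": rejected
"pppqqq": accepted

1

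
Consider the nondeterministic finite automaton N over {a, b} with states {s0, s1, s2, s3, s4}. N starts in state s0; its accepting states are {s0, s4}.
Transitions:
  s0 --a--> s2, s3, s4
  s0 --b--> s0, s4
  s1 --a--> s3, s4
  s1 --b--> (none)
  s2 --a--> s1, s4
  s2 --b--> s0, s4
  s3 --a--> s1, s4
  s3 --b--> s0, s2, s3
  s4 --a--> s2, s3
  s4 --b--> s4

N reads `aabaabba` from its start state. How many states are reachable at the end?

Start: {s0}
read a: {s2, s3, s4}
read a: {s1, s2, s3, s4}
read b: {s0, s2, s3, s4}
read a: {s1, s2, s3, s4}
read a: {s1, s2, s3, s4}
read b: {s0, s2, s3, s4}
read b: {s0, s2, s3, s4}
read a: {s1, s2, s3, s4}
Final reachable set {s1, s2, s3, s4} has 4 states.

4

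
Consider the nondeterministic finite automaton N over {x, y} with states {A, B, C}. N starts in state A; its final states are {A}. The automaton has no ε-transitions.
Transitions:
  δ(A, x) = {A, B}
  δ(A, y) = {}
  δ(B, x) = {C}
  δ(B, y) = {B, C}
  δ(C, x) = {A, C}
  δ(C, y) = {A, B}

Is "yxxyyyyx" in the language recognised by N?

rejected

Start: {A}
read y: {}
The reachable set is empty and stays empty for the remaining 7 symbols.
Reachable ∩ accepting = {} — empty.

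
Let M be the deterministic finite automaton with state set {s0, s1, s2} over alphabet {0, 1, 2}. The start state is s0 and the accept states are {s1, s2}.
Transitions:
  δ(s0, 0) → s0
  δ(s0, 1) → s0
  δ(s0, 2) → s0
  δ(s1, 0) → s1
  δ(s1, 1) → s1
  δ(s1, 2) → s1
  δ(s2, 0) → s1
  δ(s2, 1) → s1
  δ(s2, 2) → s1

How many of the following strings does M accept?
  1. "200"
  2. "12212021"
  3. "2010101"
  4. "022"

0

"200": rejected
"12212021": rejected
"2010101": rejected
"022": rejected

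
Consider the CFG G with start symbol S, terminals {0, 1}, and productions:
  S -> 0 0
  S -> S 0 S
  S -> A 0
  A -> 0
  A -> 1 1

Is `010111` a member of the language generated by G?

no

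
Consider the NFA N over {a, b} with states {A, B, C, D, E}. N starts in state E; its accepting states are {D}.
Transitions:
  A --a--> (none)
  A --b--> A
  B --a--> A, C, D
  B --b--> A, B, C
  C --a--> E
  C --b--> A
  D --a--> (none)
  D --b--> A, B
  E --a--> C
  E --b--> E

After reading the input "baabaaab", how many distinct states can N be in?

1

Start: {E}
read b: {E}
read a: {C}
read a: {E}
read b: {E}
read a: {C}
read a: {E}
read a: {C}
read b: {A}
Final reachable set {A} has 1 state.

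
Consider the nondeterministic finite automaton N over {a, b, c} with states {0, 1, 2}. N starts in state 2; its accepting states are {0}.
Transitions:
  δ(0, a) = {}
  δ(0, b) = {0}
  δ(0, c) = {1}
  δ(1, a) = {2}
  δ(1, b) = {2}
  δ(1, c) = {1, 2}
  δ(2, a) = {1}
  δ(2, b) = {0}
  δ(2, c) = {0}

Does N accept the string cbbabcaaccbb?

rejected

Start: {2}
read c: {0}
read b: {0}
read b: {0}
read a: {}
The reachable set is empty and stays empty for the remaining 8 symbols.
Reachable ∩ accepting = {} — empty.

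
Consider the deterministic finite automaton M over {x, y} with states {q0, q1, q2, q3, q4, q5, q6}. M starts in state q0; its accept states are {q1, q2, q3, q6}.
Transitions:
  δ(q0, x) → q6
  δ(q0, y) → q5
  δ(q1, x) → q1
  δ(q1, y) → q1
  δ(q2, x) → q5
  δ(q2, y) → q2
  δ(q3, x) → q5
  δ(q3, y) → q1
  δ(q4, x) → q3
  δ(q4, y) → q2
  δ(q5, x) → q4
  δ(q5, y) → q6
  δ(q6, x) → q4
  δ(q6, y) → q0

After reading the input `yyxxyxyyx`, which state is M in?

q1

q0 --y--> q5
q5 --y--> q6
q6 --x--> q4
q4 --x--> q3
q3 --y--> q1
q1 --x--> q1
q1 --y--> q1
q1 --y--> q1
q1 --x--> q1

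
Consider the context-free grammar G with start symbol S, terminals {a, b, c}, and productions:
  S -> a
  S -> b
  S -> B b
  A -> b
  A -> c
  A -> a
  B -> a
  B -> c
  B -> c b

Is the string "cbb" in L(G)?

yes

S ⇒ Bb ⇒ cbb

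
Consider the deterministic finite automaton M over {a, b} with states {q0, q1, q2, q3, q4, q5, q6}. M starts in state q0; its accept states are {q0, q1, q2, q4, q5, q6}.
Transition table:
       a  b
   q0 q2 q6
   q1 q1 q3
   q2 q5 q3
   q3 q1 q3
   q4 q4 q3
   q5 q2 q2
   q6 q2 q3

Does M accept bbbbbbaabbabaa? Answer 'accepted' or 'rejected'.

accepted

q0 --b--> q6
q6 --b--> q3
q3 --b--> q3
q3 --b--> q3
q3 --b--> q3
q3 --b--> q3
q3 --a--> q1
q1 --a--> q1
q1 --b--> q3
q3 --b--> q3
q3 --a--> q1
q1 --b--> q3
q3 --a--> q1
q1 --a--> q1
End in state q1, which is an accepting state.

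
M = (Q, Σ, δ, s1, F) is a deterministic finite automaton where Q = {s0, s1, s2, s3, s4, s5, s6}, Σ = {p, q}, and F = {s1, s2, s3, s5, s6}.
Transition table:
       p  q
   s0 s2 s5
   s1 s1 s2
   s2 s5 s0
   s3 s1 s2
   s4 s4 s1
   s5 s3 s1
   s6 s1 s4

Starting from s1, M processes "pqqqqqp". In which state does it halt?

s5

s1 --p--> s1
s1 --q--> s2
s2 --q--> s0
s0 --q--> s5
s5 --q--> s1
s1 --q--> s2
s2 --p--> s5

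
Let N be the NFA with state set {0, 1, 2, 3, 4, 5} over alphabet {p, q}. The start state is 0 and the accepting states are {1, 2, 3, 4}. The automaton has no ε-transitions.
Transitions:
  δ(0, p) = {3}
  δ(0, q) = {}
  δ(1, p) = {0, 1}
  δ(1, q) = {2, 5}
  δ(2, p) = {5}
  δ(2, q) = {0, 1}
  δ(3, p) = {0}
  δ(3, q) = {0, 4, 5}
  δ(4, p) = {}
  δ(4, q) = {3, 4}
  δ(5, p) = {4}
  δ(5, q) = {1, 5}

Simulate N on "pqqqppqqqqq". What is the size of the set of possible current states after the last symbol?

6

Start: {0}
read p: {3}
read q: {0, 4, 5}
read q: {1, 3, 4, 5}
read q: {0, 1, 2, 3, 4, 5}
read p: {0, 1, 3, 4, 5}
read p: {0, 1, 3, 4}
read q: {0, 2, 3, 4, 5}
read q: {0, 1, 3, 4, 5}
read q: {0, 1, 2, 3, 4, 5}
read q: {0, 1, 2, 3, 4, 5}
read q: {0, 1, 2, 3, 4, 5}
Final reachable set {0, 1, 2, 3, 4, 5} has 6 states.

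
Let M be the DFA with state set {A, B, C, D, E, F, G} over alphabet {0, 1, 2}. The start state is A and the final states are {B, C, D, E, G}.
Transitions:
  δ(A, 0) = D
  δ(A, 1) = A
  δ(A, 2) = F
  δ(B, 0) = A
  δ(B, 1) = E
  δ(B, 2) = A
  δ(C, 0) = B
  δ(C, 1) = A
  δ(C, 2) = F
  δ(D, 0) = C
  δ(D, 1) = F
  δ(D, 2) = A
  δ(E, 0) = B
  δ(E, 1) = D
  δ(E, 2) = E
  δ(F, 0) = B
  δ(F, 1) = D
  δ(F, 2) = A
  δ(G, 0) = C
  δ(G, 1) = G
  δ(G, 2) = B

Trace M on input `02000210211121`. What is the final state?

A --0--> D
D --2--> A
A --0--> D
D --0--> C
C --0--> B
B --2--> A
A --1--> A
A --0--> D
D --2--> A
A --1--> A
A --1--> A
A --1--> A
A --2--> F
F --1--> D

D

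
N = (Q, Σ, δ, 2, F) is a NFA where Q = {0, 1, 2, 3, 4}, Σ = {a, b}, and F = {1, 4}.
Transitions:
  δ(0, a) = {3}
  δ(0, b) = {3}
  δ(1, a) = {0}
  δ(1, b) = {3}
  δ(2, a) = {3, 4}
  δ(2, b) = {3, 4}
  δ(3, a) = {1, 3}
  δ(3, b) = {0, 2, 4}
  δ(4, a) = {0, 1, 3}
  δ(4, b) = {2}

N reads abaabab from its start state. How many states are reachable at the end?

4

Start: {2}
read a: {3, 4}
read b: {0, 2, 4}
read a: {0, 1, 3, 4}
read a: {0, 1, 3}
read b: {0, 2, 3, 4}
read a: {0, 1, 3, 4}
read b: {0, 2, 3, 4}
Final reachable set {0, 2, 3, 4} has 4 states.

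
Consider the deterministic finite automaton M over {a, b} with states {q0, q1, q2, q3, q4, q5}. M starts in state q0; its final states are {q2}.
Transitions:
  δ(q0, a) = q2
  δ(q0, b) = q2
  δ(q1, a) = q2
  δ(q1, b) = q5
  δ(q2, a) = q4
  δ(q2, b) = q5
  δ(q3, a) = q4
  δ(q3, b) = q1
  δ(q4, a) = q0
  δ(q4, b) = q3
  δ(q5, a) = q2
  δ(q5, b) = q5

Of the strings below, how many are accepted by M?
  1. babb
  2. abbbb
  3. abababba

babb: rejected
abbbb: rejected
abababba: accepted

1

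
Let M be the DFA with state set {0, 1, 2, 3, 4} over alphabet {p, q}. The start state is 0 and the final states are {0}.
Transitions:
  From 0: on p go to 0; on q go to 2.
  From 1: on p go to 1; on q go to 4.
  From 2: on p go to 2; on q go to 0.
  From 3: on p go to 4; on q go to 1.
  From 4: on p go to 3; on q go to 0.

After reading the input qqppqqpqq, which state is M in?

0 --q--> 2
2 --q--> 0
0 --p--> 0
0 --p--> 0
0 --q--> 2
2 --q--> 0
0 --p--> 0
0 --q--> 2
2 --q--> 0

0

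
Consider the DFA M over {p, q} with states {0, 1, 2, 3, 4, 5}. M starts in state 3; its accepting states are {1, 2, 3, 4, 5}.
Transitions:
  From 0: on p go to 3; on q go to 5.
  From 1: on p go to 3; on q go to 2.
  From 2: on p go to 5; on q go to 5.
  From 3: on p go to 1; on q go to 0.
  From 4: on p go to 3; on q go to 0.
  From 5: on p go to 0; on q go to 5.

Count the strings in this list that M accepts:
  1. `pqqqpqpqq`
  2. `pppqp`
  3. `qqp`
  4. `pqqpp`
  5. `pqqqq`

`pqqqpqpqq`: accepted
`pppqp`: accepted
`qqp`: rejected
`pqqpp`: accepted
`pqqqq`: accepted

4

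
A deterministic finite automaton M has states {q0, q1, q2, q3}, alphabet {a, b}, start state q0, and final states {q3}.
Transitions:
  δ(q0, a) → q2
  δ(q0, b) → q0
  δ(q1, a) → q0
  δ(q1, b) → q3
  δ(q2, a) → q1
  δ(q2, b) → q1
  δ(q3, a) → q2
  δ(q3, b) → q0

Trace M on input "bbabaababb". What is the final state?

q0

q0 --b--> q0
q0 --b--> q0
q0 --a--> q2
q2 --b--> q1
q1 --a--> q0
q0 --a--> q2
q2 --b--> q1
q1 --a--> q0
q0 --b--> q0
q0 --b--> q0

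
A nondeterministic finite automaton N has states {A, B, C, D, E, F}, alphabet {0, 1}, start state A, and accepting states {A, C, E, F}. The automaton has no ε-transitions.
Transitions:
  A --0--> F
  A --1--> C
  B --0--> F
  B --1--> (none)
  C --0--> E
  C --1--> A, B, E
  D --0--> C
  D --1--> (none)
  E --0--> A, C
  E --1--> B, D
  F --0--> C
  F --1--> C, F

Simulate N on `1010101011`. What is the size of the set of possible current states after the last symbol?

6

Start: {A}
read 1: {C}
read 0: {E}
read 1: {B, D}
read 0: {C, F}
read 1: {A, B, C, E, F}
read 0: {A, C, E, F}
read 1: {A, B, C, D, E, F}
read 0: {A, C, E, F}
read 1: {A, B, C, D, E, F}
read 1: {A, B, C, D, E, F}
Final reachable set {A, B, C, D, E, F} has 6 states.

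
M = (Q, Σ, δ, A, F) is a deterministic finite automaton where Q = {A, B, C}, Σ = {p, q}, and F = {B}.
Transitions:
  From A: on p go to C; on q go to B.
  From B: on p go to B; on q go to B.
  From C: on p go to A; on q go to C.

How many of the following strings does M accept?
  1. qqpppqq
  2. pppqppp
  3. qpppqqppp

qqpppqq: accepted
pppqppp: rejected
qpppqqppp: accepted

2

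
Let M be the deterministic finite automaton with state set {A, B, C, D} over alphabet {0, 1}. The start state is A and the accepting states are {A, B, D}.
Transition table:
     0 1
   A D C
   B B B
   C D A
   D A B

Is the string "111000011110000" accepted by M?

accepted

A --1--> C
C --1--> A
A --1--> C
C --0--> D
D --0--> A
A --0--> D
D --0--> A
A --1--> C
C --1--> A
A --1--> C
C --1--> A
A --0--> D
D --0--> A
A --0--> D
D --0--> A
End in state A, which is an accepting state.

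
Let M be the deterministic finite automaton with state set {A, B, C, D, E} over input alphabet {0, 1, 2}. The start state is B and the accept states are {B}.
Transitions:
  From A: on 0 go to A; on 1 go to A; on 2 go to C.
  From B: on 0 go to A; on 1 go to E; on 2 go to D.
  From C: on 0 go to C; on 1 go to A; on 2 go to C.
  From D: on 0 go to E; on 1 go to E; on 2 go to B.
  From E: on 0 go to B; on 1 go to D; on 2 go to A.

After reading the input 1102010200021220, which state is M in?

B --1--> E
E --1--> D
D --0--> E
E --2--> A
A --0--> A
A --1--> A
A --0--> A
A --2--> C
C --0--> C
C --0--> C
C --0--> C
C --2--> C
C --1--> A
A --2--> C
C --2--> C
C --0--> C

C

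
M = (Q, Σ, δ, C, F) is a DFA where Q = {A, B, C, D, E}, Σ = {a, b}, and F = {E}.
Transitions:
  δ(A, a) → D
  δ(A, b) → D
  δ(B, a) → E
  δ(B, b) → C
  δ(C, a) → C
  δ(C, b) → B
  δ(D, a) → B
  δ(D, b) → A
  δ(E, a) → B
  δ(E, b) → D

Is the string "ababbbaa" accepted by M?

accepted

C --a--> C
C --b--> B
B --a--> E
E --b--> D
D --b--> A
A --b--> D
D --a--> B
B --a--> E
End in state E, which is an accepting state.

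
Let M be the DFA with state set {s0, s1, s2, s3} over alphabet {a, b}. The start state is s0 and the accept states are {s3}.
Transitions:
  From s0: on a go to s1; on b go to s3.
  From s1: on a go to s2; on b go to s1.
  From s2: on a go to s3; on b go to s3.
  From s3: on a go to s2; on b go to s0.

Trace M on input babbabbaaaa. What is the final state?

s3

s0 --b--> s3
s3 --a--> s2
s2 --b--> s3
s3 --b--> s0
s0 --a--> s1
s1 --b--> s1
s1 --b--> s1
s1 --a--> s2
s2 --a--> s3
s3 --a--> s2
s2 --a--> s3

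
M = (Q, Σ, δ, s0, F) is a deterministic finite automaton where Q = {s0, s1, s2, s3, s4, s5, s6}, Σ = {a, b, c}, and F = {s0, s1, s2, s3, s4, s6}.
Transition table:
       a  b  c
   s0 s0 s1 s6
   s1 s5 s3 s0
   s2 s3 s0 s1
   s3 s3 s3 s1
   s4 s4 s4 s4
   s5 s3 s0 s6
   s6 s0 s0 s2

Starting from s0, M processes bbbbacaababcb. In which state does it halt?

s0 --b--> s1
s1 --b--> s3
s3 --b--> s3
s3 --b--> s3
s3 --a--> s3
s3 --c--> s1
s1 --a--> s5
s5 --a--> s3
s3 --b--> s3
s3 --a--> s3
s3 --b--> s3
s3 --c--> s1
s1 --b--> s3

s3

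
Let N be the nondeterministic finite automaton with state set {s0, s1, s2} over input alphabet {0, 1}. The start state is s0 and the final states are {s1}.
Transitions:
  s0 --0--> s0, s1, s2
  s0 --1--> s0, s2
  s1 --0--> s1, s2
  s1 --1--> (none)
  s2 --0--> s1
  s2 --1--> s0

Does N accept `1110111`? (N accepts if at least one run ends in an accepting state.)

rejected

Start: {s0}
read 1: {s0, s2}
read 1: {s0, s2}
read 1: {s0, s2}
read 0: {s0, s1, s2}
read 1: {s0, s2}
read 1: {s0, s2}
read 1: {s0, s2}
Reachable ∩ accepting = {} — empty.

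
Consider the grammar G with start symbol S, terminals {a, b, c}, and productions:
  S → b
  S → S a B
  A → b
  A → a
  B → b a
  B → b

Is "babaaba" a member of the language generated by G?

S ⇒ SaB ⇒ SaBaB ⇒ baBaB ⇒ babaaB ⇒ babaaba

yes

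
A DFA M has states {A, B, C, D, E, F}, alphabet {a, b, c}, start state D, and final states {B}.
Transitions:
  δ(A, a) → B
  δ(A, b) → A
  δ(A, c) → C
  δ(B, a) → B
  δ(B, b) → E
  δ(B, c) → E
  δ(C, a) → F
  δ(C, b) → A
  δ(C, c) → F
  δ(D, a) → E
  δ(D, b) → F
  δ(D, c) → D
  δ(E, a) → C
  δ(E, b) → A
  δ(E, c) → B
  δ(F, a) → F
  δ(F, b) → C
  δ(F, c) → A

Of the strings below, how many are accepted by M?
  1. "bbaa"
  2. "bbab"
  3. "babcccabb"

"bbaa": rejected
"bbab": rejected
"babcccabb": rejected

0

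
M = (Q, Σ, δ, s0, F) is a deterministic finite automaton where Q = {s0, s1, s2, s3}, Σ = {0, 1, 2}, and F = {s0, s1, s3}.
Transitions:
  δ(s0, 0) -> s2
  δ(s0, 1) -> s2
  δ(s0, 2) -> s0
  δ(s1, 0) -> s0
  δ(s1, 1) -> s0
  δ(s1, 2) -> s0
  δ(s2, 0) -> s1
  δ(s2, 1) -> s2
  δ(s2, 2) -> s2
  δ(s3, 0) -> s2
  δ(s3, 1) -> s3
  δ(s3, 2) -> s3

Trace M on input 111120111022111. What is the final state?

s2

s0 --1--> s2
s2 --1--> s2
s2 --1--> s2
s2 --1--> s2
s2 --2--> s2
s2 --0--> s1
s1 --1--> s0
s0 --1--> s2
s2 --1--> s2
s2 --0--> s1
s1 --2--> s0
s0 --2--> s0
s0 --1--> s2
s2 --1--> s2
s2 --1--> s2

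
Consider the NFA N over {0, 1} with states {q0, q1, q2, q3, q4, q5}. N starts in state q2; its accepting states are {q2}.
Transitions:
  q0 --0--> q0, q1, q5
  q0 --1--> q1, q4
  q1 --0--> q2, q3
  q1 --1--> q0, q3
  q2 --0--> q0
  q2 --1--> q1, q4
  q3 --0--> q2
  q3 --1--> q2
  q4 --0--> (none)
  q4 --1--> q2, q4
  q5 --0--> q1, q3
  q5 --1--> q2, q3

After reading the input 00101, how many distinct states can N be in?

Start: {q2}
read 0: {q0}
read 0: {q0, q1, q5}
read 1: {q0, q1, q2, q3, q4}
read 0: {q0, q1, q2, q3, q5}
read 1: {q0, q1, q2, q3, q4}
Final reachable set {q0, q1, q2, q3, q4} has 5 states.

5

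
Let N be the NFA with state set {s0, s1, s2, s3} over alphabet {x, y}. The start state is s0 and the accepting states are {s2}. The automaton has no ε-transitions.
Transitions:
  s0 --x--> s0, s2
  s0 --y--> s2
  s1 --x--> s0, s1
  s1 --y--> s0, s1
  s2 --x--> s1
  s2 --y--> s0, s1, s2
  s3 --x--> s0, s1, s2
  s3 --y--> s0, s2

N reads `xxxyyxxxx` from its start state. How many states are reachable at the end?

Start: {s0}
read x: {s0, s2}
read x: {s0, s1, s2}
read x: {s0, s1, s2}
read y: {s0, s1, s2}
read y: {s0, s1, s2}
read x: {s0, s1, s2}
read x: {s0, s1, s2}
read x: {s0, s1, s2}
read x: {s0, s1, s2}
Final reachable set {s0, s1, s2} has 3 states.

3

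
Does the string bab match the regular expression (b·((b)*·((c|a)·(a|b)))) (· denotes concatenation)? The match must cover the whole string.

Split as b·ab: b matches b and ((b)*·((c|a)·(a|b))) matches ab.

yes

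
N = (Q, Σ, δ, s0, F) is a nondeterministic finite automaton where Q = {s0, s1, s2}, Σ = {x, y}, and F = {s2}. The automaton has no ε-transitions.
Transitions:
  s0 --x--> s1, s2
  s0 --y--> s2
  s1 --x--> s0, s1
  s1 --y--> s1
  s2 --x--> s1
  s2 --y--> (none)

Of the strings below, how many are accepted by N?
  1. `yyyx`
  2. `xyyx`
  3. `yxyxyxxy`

1

`yyyx`: rejected
`xyyx`: rejected
`yxyxyxxy`: accepted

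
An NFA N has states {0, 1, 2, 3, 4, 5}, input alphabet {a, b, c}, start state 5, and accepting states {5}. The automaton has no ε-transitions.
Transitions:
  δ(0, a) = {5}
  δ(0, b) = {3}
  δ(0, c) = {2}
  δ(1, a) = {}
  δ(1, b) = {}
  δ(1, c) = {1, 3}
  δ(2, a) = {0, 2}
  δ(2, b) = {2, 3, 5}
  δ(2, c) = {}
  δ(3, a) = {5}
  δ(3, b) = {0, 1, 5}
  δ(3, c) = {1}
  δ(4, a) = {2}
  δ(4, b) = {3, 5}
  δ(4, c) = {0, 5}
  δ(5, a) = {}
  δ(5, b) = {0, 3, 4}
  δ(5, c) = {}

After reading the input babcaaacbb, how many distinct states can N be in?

Start: {5}
read b: {0, 3, 4}
read a: {2, 5}
read b: {0, 2, 3, 4, 5}
read c: {0, 1, 2, 5}
read a: {0, 2, 5}
read a: {0, 2, 5}
read a: {0, 2, 5}
read c: {2}
read b: {2, 3, 5}
read b: {0, 1, 2, 3, 4, 5}
Final reachable set {0, 1, 2, 3, 4, 5} has 6 states.

6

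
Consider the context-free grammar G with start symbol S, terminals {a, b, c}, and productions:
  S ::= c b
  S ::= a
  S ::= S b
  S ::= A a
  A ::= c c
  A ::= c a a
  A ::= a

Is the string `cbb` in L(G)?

S ⇒ Sb ⇒ cbb

yes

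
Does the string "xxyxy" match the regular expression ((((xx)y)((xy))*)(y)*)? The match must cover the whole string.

yes

Split as xxyxy·ε: (((xx)y)((xy))*) matches xxyxy and (y)* matches ε.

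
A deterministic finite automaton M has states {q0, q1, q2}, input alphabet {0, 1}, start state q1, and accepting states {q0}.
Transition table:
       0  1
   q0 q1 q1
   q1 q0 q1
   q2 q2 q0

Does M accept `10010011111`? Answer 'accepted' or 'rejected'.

q1 --1--> q1
q1 --0--> q0
q0 --0--> q1
q1 --1--> q1
q1 --0--> q0
q0 --0--> q1
q1 --1--> q1
q1 --1--> q1
q1 --1--> q1
q1 --1--> q1
q1 --1--> q1
End in state q1, which is not an accepting state.

rejected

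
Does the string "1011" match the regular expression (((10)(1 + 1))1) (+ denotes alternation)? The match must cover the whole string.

Split as 101·1: ((10)(1+1)) matches 101 and 1 matches 1.

yes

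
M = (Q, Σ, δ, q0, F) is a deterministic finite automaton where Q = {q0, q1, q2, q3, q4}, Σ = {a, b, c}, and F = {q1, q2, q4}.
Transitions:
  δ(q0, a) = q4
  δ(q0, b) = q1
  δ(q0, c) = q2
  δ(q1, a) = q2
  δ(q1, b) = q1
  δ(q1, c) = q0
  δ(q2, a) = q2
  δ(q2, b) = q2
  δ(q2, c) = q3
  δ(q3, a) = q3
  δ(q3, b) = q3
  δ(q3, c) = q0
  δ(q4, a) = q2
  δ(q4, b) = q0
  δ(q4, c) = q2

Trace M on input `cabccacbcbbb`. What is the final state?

q3

q0 --c--> q2
q2 --a--> q2
q2 --b--> q2
q2 --c--> q3
q3 --c--> q0
q0 --a--> q4
q4 --c--> q2
q2 --b--> q2
q2 --c--> q3
q3 --b--> q3
q3 --b--> q3
q3 --b--> q3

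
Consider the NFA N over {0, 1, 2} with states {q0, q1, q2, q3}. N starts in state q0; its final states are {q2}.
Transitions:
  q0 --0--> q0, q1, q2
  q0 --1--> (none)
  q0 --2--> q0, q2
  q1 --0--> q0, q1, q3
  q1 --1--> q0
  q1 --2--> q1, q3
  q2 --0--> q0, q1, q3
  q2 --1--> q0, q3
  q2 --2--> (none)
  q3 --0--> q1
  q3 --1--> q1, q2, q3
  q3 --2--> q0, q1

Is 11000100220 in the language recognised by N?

Start: {q0}
read 1: {}
The reachable set is empty and stays empty for the remaining 10 symbols.
Reachable ∩ accepting = {} — empty.

rejected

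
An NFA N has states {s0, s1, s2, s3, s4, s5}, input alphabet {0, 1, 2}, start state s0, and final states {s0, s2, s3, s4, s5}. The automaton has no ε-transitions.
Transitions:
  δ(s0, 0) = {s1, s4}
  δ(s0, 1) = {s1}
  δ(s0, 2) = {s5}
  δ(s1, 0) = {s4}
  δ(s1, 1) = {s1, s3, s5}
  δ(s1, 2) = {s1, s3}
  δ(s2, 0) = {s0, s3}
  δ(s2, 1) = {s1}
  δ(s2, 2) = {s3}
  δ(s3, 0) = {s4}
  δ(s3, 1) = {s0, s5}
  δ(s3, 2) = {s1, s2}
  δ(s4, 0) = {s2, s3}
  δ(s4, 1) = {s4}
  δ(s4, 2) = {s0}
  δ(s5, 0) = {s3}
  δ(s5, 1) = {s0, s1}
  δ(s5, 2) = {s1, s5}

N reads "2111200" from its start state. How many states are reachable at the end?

4

Start: {s0}
read 2: {s5}
read 1: {s0, s1}
read 1: {s1, s3, s5}
read 1: {s0, s1, s3, s5}
read 2: {s1, s2, s3, s5}
read 0: {s0, s3, s4}
read 0: {s1, s2, s3, s4}
Final reachable set {s1, s2, s3, s4} has 4 states.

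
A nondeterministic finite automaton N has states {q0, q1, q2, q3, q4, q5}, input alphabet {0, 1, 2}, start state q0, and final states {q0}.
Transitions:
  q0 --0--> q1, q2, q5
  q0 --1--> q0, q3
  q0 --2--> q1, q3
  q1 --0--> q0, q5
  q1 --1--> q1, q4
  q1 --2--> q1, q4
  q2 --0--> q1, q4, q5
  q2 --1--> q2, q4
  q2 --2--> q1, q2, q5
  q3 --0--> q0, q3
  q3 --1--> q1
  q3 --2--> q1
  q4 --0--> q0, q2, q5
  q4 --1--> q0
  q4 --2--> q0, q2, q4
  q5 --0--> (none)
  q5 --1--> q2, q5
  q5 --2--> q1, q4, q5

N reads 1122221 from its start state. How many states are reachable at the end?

6

Start: {q0}
read 1: {q0, q3}
read 1: {q0, q1, q3}
read 2: {q1, q3, q4}
read 2: {q0, q1, q2, q4}
read 2: {q0, q1, q2, q3, q4, q5}
read 2: {q0, q1, q2, q3, q4, q5}
read 1: {q0, q1, q2, q3, q4, q5}
Final reachable set {q0, q1, q2, q3, q4, q5} has 6 states.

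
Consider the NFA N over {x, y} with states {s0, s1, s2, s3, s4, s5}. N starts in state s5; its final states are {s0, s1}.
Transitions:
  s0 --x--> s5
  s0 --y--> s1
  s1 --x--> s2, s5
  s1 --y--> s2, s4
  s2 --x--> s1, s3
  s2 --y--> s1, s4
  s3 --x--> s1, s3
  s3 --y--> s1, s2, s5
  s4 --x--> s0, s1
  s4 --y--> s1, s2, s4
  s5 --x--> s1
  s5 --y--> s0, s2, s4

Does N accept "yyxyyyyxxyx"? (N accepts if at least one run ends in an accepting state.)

accepted

Start: {s5}
read y: {s0, s2, s4}
read y: {s1, s2, s4}
read x: {s0, s1, s2, s3, s5}
read y: {s0, s1, s2, s4, s5}
read y: {s0, s1, s2, s4}
read y: {s1, s2, s4}
read y: {s1, s2, s4}
read x: {s0, s1, s2, s3, s5}
read x: {s1, s2, s3, s5}
read y: {s0, s1, s2, s4, s5}
read x: {s0, s1, s2, s3, s5}
Reachable ∩ accepting = {s0, s1} — nonempty.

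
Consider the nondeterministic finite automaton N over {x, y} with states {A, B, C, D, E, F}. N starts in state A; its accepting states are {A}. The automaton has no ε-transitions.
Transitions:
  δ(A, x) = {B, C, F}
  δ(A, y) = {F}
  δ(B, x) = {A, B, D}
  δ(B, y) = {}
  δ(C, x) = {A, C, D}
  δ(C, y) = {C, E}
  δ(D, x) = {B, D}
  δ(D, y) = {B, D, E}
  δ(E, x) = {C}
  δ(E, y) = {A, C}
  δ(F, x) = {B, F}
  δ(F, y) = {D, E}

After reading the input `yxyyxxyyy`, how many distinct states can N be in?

Start: {A}
read y: {F}
read x: {B, F}
read y: {D, E}
read y: {A, B, C, D, E}
read x: {A, B, C, D, F}
read x: {A, B, C, D, F}
read y: {B, C, D, E, F}
read y: {A, B, C, D, E}
read y: {A, B, C, D, E, F}
Final reachable set {A, B, C, D, E, F} has 6 states.

6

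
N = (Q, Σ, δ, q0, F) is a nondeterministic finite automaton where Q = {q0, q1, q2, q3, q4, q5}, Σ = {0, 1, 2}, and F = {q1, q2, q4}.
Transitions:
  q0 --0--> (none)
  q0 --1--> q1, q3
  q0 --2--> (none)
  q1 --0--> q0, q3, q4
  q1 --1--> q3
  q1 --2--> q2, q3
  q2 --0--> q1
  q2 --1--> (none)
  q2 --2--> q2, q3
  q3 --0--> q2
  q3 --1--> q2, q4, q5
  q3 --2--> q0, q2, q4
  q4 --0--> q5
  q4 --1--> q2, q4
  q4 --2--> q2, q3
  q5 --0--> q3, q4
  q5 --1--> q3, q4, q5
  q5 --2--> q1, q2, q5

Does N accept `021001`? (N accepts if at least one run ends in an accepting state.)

Start: {q0}
read 0: {}
The reachable set is empty and stays empty for the remaining 5 symbols.
Reachable ∩ accepting = {} — empty.

rejected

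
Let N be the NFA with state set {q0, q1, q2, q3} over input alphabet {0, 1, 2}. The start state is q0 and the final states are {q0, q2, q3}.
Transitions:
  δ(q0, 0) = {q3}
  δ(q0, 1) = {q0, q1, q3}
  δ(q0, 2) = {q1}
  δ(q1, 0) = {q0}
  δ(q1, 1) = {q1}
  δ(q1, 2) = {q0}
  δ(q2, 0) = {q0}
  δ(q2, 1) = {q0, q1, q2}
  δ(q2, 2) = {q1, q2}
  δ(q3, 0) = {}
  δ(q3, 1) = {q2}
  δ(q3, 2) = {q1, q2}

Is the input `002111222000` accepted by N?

Start: {q0}
read 0: {q3}
read 0: {}
The reachable set is empty and stays empty for the remaining 10 symbols.
Reachable ∩ accepting = {} — empty.

rejected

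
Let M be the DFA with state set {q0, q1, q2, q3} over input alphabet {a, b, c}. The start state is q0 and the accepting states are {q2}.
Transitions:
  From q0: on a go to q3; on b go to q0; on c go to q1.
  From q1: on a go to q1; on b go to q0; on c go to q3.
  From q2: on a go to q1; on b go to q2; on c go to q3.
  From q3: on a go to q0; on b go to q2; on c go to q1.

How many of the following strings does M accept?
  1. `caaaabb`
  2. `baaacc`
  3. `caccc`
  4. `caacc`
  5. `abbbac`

0

`caaaabb`: rejected
`baaacc`: rejected
`caccc`: rejected
`caacc`: rejected
`abbbac`: rejected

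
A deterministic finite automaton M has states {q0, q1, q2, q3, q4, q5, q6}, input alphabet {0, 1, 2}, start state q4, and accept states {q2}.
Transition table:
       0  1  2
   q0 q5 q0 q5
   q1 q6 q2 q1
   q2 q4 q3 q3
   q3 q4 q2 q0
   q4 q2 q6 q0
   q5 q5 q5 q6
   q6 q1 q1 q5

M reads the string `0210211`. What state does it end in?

q0

q4 --0--> q2
q2 --2--> q3
q3 --1--> q2
q2 --0--> q4
q4 --2--> q0
q0 --1--> q0
q0 --1--> q0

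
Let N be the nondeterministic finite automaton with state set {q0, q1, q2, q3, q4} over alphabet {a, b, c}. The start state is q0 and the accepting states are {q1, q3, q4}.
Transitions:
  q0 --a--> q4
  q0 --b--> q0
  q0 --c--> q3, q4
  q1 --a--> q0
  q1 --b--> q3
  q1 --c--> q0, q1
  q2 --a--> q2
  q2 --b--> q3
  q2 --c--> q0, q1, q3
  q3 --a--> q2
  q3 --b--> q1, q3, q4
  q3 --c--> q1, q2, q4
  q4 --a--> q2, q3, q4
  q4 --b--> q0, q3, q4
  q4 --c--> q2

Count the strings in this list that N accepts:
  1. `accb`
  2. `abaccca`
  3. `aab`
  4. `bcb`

`accb`: accepted
`abaccca`: accepted
`aab`: accepted
`bcb`: accepted

4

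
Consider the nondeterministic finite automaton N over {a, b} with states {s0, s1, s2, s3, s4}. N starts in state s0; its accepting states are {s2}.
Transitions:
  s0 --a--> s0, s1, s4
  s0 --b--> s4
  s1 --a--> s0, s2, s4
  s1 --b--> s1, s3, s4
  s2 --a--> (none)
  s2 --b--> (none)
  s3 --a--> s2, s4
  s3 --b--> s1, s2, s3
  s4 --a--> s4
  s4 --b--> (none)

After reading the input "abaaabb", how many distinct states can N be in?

Start: {s0}
read a: {s0, s1, s4}
read b: {s1, s3, s4}
read a: {s0, s2, s4}
read a: {s0, s1, s4}
read a: {s0, s1, s2, s4}
read b: {s1, s3, s4}
read b: {s1, s2, s3, s4}
Final reachable set {s1, s2, s3, s4} has 4 states.

4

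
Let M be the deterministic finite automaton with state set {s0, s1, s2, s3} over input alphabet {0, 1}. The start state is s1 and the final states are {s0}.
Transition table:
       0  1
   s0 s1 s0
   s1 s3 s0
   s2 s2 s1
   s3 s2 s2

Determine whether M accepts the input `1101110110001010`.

rejected

s1 --1--> s0
s0 --1--> s0
s0 --0--> s1
s1 --1--> s0
s0 --1--> s0
s0 --1--> s0
s0 --0--> s1
s1 --1--> s0
s0 --1--> s0
s0 --0--> s1
s1 --0--> s3
s3 --0--> s2
s2 --1--> s1
s1 --0--> s3
s3 --1--> s2
s2 --0--> s2
End in state s2, which is not an accepting state.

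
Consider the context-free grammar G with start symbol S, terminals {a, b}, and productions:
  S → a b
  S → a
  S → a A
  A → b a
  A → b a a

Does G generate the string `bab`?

no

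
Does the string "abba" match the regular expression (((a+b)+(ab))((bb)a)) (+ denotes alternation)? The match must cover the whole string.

yes

Split as a·bba: ((a+b)+(ab)) matches a and ((bb)a) matches bba.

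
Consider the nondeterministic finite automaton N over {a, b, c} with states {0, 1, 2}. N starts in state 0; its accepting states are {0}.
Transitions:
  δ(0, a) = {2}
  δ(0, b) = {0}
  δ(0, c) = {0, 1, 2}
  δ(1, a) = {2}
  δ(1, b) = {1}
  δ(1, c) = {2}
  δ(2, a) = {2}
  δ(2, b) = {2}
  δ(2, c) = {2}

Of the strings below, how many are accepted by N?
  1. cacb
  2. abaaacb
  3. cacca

cacb: rejected
abaaacb: rejected
cacca: rejected

0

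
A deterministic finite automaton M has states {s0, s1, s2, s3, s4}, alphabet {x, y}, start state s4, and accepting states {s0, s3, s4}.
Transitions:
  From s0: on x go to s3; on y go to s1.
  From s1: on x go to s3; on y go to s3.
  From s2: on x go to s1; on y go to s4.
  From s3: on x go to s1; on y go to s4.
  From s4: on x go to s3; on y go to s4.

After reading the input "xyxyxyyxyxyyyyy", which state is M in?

s4 --x--> s3
s3 --y--> s4
s4 --x--> s3
s3 --y--> s4
s4 --x--> s3
s3 --y--> s4
s4 --y--> s4
s4 --x--> s3
s3 --y--> s4
s4 --x--> s3
s3 --y--> s4
s4 --y--> s4
s4 --y--> s4
s4 --y--> s4
s4 --y--> s4

s4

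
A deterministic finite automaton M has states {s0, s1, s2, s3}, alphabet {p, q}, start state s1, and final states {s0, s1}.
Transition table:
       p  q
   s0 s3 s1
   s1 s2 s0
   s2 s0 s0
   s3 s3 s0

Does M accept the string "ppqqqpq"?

accepted

s1 --p--> s2
s2 --p--> s0
s0 --q--> s1
s1 --q--> s0
s0 --q--> s1
s1 --p--> s2
s2 --q--> s0
End in state s0, which is an accepting state.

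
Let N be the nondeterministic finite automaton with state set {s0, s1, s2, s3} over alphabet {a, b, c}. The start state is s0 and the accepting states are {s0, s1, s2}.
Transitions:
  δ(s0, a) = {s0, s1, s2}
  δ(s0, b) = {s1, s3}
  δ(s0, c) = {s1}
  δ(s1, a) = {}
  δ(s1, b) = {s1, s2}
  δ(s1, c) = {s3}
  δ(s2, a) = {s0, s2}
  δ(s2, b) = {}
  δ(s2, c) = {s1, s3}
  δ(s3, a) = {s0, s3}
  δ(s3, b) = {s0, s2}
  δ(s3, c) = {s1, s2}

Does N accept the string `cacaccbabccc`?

Start: {s0}
read c: {s1}
read a: {}
The reachable set is empty and stays empty for the remaining 10 symbols.
Reachable ∩ accepting = {} — empty.

rejected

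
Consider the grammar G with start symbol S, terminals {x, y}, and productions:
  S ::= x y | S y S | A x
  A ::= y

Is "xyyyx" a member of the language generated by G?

yes

S ⇒ SyS ⇒ xyyS ⇒ xyyAx ⇒ xyyyx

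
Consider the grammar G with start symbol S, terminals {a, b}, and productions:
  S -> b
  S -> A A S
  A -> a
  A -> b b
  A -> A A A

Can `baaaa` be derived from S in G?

no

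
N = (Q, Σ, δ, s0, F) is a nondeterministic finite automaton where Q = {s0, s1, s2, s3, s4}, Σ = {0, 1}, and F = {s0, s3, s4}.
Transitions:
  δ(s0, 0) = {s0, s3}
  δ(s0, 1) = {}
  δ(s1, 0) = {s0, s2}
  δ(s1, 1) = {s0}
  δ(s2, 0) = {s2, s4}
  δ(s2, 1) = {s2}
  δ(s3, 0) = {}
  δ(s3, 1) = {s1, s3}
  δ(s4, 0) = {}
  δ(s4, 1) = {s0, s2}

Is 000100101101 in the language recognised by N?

Start: {s0}
read 0: {s0, s3}
read 0: {s0, s3}
read 0: {s0, s3}
read 1: {s1, s3}
read 0: {s0, s2}
read 0: {s0, s2, s3, s4}
read 1: {s0, s1, s2, s3}
read 0: {s0, s2, s3, s4}
read 1: {s0, s1, s2, s3}
read 1: {s0, s1, s2, s3}
read 0: {s0, s2, s3, s4}
read 1: {s0, s1, s2, s3}
Reachable ∩ accepting = {s0, s3} — nonempty.

accepted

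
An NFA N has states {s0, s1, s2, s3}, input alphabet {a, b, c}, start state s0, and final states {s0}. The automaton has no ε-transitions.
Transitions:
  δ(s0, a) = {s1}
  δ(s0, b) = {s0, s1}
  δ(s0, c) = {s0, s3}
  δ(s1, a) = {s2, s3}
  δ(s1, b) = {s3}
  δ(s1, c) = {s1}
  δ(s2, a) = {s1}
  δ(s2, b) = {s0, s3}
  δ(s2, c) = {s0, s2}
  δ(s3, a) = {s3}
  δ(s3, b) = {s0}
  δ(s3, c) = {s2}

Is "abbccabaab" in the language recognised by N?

Start: {s0}
read a: {s1}
read b: {s3}
read b: {s0}
read c: {s0, s3}
read c: {s0, s2, s3}
read a: {s1, s3}
read b: {s0, s3}
read a: {s1, s3}
read a: {s2, s3}
read b: {s0, s3}
Reachable ∩ accepting = {s0} — nonempty.

accepted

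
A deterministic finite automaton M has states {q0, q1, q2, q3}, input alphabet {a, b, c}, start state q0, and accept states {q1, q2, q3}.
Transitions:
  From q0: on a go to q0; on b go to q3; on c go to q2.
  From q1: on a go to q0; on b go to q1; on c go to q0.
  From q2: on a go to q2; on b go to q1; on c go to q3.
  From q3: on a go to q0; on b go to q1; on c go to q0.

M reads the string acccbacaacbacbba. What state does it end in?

q0 --a--> q0
q0 --c--> q2
q2 --c--> q3
q3 --c--> q0
q0 --b--> q3
q3 --a--> q0
q0 --c--> q2
q2 --a--> q2
q2 --a--> q2
q2 --c--> q3
q3 --b--> q1
q1 --a--> q0
q0 --c--> q2
q2 --b--> q1
q1 --b--> q1
q1 --a--> q0

q0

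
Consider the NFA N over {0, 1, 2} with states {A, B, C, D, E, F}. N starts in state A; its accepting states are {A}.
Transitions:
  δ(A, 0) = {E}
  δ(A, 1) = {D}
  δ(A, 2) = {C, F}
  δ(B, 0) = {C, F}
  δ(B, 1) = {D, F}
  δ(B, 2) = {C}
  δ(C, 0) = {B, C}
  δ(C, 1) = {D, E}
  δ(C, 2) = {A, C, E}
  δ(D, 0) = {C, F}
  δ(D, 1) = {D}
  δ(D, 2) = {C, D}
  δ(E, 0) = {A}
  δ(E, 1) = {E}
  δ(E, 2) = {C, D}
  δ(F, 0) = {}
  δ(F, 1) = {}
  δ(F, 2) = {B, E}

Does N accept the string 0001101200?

rejected

Start: {A}
read 0: {E}
read 0: {A}
read 0: {E}
read 1: {E}
read 1: {E}
read 0: {A}
read 1: {D}
read 2: {C, D}
read 0: {B, C, F}
read 0: {B, C, F}
Reachable ∩ accepting = {} — empty.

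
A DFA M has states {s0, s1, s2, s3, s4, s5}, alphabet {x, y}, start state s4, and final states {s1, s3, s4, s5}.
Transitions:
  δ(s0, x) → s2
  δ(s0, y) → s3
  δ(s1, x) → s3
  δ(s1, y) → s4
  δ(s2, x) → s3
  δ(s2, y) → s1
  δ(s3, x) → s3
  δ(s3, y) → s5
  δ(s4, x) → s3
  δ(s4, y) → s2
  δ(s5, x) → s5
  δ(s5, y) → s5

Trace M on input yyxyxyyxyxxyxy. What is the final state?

s4 --y--> s2
s2 --y--> s1
s1 --x--> s3
s3 --y--> s5
s5 --x--> s5
s5 --y--> s5
s5 --y--> s5
s5 --x--> s5
s5 --y--> s5
s5 --x--> s5
s5 --x--> s5
s5 --y--> s5
s5 --x--> s5
s5 --y--> s5

s5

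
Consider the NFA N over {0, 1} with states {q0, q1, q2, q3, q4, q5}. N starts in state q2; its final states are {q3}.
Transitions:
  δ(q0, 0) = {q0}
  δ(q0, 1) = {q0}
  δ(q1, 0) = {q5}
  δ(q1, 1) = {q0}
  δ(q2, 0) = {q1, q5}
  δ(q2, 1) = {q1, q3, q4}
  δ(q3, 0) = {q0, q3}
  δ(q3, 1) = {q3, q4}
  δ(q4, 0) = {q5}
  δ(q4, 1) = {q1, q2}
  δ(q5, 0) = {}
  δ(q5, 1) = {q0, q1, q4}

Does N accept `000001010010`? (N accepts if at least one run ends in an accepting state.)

Start: {q2}
read 0: {q1, q5}
read 0: {q5}
read 0: {}
The reachable set is empty and stays empty for the remaining 9 symbols.
Reachable ∩ accepting = {} — empty.

rejected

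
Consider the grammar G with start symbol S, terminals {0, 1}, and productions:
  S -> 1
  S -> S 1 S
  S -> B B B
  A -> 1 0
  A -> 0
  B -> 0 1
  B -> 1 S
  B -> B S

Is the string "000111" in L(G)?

no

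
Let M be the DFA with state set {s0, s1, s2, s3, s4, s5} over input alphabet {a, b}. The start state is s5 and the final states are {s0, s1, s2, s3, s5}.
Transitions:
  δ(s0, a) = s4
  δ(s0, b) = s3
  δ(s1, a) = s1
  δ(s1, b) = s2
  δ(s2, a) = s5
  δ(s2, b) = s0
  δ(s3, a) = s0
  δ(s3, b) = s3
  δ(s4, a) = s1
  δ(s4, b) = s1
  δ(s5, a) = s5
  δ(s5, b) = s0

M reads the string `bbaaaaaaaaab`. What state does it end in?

s5 --b--> s0
s0 --b--> s3
s3 --a--> s0
s0 --a--> s4
s4 --a--> s1
s1 --a--> s1
s1 --a--> s1
s1 --a--> s1
s1 --a--> s1
s1 --a--> s1
s1 --a--> s1
s1 --b--> s2

s2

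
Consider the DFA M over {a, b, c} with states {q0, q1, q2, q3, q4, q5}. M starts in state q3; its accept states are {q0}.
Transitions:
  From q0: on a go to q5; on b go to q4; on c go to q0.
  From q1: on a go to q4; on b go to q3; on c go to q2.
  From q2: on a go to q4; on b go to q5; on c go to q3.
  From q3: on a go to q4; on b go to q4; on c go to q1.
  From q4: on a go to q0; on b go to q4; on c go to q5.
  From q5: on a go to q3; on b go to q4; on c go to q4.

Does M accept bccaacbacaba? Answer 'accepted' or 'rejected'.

accepted

q3 --b--> q4
q4 --c--> q5
q5 --c--> q4
q4 --a--> q0
q0 --a--> q5
q5 --c--> q4
q4 --b--> q4
q4 --a--> q0
q0 --c--> q0
q0 --a--> q5
q5 --b--> q4
q4 --a--> q0
End in state q0, which is an accepting state.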